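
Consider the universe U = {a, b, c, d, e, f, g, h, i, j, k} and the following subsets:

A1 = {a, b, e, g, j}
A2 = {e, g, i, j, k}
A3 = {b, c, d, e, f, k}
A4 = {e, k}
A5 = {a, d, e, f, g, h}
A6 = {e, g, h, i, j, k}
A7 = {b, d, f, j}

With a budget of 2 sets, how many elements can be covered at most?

Choosing A3, A6 covers {b, c, d, e, f, g, h, i, j, k} — 10 elements.
No choice of 2 sets does better; here a is left uncovered.

10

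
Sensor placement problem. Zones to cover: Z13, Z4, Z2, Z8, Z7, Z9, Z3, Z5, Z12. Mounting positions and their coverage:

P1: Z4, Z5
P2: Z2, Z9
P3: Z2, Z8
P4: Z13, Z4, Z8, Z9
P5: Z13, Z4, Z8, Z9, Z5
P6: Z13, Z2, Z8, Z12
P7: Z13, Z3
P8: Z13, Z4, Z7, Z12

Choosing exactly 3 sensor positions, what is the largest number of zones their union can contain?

8

Choosing P2, P5, P8 covers {Z13, Z4, Z2, Z8, Z7, Z9, Z5, Z12} — 8 zones.
No choice of 3 sensor positions does better; here Z3 is left uncovered.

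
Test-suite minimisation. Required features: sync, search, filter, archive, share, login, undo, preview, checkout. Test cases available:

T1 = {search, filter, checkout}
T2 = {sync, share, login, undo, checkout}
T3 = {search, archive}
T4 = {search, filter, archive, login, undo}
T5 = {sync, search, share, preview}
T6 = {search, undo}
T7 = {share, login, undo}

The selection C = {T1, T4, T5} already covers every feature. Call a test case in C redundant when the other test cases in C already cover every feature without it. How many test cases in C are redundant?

Drop T1: checkout uncovered — not redundant.
Drop T4: archive, login, undo uncovered — not redundant.
Drop T5: sync, share, preview uncovered — not redundant.
None of the test cases in C is redundant.

0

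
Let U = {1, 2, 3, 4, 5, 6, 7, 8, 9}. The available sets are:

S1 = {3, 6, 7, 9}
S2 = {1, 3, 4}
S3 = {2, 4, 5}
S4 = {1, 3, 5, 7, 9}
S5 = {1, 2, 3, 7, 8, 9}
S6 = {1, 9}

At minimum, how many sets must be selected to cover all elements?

S1, S3, S5 together cover {1, 2, 3, 4, 5, 6, 7, 8, 9} — every element.
No 2 of the 6 sets cover everything (all 15 pairs fall short), so 3 is minimum.

3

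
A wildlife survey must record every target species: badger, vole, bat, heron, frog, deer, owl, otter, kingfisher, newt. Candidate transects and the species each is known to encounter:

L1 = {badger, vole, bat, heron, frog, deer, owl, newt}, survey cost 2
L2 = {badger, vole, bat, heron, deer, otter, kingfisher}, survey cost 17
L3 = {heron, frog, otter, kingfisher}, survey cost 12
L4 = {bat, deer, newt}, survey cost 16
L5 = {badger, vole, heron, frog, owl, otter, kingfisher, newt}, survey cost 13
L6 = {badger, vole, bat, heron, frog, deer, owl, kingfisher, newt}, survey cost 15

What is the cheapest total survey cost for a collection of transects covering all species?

14

L1, L3 cover every species at survey cost 2 + 12 = 14.
Any cover uses at least 2 transects; among all covering selections none totals below 14.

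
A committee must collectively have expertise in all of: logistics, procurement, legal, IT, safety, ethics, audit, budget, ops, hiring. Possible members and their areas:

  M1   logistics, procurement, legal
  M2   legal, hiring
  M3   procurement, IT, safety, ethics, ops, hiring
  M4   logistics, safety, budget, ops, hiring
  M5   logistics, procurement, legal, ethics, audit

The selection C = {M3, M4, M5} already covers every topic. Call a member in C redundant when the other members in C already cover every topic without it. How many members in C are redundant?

Drop M3: IT uncovered — not redundant.
Drop M4: budget uncovered — not redundant.
Drop M5: legal, audit uncovered — not redundant.
None of the members in C is redundant.

0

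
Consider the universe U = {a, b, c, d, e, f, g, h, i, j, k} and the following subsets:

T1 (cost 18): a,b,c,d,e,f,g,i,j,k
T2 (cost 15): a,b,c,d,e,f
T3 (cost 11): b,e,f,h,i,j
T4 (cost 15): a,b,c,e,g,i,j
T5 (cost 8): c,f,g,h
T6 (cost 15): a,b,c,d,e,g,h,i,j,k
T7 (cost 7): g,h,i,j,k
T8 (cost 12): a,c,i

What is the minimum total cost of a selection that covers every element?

22

T2, T7 cover every element at cost 15 + 7 = 22.
Any cover uses at least 2 sets; among all covering selections none totals below 22.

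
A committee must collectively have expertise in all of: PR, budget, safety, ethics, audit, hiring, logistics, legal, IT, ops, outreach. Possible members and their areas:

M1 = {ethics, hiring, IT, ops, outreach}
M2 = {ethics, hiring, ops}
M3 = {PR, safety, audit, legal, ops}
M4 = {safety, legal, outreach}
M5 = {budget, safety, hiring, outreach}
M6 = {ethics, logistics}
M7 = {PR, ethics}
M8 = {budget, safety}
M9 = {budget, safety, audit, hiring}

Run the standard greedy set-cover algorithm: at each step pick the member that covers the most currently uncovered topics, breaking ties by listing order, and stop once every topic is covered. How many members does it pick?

4

Pick 1: M1 covers 5 new topics (ethics, hiring, IT, ops, outreach).
Pick 2: M3 covers 4 new topics (PR, safety, audit, legal).
Pick 3: M5 covers 1 new topics (budget).
Pick 4: M6 covers 1 new topics (logistics).
Greedy uses 4 members.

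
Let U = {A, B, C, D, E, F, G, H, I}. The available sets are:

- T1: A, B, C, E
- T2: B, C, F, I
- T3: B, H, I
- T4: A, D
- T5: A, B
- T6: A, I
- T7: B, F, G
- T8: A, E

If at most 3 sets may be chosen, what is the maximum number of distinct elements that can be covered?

8

Choosing T1, T3, T7 covers {A, B, C, E, F, G, H, I} — 8 elements.
No choice of 3 sets does better; here D is left uncovered.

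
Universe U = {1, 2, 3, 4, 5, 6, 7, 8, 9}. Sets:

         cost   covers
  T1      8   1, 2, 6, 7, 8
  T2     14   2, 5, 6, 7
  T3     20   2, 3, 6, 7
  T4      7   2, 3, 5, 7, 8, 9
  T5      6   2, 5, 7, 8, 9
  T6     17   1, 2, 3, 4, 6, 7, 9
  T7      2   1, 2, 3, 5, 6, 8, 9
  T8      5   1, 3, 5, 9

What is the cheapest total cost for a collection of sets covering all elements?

T6, T7 cover every element at cost 17 + 2 = 19.
Any cover uses at least 2 sets; among all covering selections none totals below 19.
Greedy by coverage-per-cost would pick T7, T5, T6 for 25 — worse than the optimum 19.

19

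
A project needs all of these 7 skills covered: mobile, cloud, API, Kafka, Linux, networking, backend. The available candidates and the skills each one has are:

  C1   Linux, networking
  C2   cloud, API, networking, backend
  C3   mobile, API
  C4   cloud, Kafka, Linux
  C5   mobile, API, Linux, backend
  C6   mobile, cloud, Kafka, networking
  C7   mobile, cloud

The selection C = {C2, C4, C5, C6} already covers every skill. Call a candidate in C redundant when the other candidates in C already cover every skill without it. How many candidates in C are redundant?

4

Drop C2: the rest still cover every skill — redundant.
Drop C4: the rest still cover every skill — redundant.
Drop C5: the rest still cover every skill — redundant.
Drop C6: the rest still cover every skill — redundant.
4 redundant: C2, C4, C5, C6.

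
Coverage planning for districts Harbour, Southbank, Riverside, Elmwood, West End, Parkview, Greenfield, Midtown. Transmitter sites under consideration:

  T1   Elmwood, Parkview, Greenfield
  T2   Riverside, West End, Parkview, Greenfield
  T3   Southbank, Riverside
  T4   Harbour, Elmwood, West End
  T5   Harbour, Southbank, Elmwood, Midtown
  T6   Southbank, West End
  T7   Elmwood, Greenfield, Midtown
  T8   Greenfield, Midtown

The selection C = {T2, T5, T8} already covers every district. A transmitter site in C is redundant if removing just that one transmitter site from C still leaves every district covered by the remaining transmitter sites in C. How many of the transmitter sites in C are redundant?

Drop T2: Riverside, West End, Parkview uncovered — not redundant.
Drop T5: Harbour, Southbank, Elmwood uncovered — not redundant.
Drop T8: the rest still cover every district — redundant.
1 redundant: T8.

1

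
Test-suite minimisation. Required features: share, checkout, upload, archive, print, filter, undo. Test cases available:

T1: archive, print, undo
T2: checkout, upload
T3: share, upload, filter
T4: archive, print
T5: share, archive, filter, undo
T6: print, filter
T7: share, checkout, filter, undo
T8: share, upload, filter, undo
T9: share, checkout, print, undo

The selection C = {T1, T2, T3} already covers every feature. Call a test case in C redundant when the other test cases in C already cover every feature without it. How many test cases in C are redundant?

Drop T1: archive, print, undo uncovered — not redundant.
Drop T2: checkout uncovered — not redundant.
Drop T3: share, filter uncovered — not redundant.
None of the test cases in C is redundant.

0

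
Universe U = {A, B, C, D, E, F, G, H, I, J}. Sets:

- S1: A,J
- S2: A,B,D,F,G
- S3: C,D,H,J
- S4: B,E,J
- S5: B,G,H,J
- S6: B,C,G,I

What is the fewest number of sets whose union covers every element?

4

S2, S3, S4, S6 together cover {A, B, C, D, E, F, G, H, I, J} — every element.
No 3 of the 6 sets cover everything (all 20 triples fall short), so 4 is minimum.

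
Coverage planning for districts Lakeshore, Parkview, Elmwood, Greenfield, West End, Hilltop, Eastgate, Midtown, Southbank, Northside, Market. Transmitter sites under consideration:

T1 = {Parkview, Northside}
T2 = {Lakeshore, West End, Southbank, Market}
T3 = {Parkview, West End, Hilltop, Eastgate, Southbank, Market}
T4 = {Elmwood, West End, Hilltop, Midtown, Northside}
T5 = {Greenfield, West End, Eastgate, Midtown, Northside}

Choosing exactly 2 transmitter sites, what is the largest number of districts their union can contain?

Choosing T3, T4 covers {Parkview, Elmwood, West End, Hilltop, Eastgate, Midtown, Southbank, Northside, Market} — 9 districts.
No choice of 2 transmitter sites does better; here Lakeshore, Greenfield are left uncovered.

9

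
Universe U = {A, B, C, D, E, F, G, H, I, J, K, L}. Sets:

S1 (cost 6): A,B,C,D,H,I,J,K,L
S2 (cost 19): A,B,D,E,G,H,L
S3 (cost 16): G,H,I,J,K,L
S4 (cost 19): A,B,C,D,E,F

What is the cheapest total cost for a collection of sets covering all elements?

S3, S4 cover every element at cost 16 + 19 = 35.
Any cover uses at least 2 sets; among all covering selections none totals below 35.

35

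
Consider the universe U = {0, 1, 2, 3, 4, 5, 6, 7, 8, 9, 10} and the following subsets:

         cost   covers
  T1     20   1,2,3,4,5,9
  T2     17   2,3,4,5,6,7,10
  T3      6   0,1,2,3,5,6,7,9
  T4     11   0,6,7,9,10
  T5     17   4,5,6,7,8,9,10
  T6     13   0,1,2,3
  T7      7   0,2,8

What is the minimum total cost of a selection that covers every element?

T3, T5 cover every element at cost 6 + 17 = 23.
Any cover uses at least 2 sets; among all covering selections none totals below 23.

23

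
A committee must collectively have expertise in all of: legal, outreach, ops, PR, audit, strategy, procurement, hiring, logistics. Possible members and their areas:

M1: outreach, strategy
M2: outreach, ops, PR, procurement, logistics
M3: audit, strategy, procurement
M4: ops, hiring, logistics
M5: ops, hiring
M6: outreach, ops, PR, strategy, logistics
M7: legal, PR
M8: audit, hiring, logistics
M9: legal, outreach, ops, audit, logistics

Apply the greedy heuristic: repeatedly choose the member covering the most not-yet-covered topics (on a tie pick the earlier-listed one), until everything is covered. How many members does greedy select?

4

Pick 1: M2 covers 5 new topics (outreach, ops, PR, procurement, logistics).
Pick 2: M3 covers 2 new topics (audit, strategy).
Pick 3: M4 covers 1 new topics (hiring).
Pick 4: M7 covers 1 new topics (legal).
Greedy uses 4 members.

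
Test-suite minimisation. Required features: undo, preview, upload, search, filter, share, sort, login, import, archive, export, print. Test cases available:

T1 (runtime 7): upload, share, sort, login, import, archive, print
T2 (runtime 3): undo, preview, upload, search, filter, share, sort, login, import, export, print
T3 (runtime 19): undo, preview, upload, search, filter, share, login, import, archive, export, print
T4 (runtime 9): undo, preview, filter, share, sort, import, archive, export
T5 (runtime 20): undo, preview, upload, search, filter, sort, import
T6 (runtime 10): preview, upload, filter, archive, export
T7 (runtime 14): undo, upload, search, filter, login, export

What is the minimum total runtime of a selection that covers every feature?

T1, T2 cover every feature at runtime 7 + 3 = 10.
Any cover uses at least 2 test cases; among all covering selections none totals below 10.

10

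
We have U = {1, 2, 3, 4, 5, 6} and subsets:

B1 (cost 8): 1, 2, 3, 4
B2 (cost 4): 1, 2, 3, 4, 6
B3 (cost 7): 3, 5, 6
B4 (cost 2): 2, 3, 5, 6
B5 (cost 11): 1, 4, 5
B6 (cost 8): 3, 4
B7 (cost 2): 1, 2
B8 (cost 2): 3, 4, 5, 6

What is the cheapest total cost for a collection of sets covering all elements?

4

B7, B8 cover every element at cost 2 + 2 = 4.
Any cover uses at least 2 sets; among all covering selections none totals below 4.
Greedy by coverage-per-cost would pick B4, B2 for 6 — worse than the optimum 4.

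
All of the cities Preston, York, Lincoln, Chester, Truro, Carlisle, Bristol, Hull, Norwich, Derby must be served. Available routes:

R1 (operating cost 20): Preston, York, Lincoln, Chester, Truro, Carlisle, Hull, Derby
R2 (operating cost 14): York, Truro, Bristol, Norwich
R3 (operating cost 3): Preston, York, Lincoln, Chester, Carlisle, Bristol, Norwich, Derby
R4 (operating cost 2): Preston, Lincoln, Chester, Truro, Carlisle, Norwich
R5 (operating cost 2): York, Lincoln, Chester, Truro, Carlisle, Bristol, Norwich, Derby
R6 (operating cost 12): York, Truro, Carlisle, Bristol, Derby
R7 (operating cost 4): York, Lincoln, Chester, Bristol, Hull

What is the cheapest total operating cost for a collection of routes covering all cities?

R4, R5, R7 cover every city at operating cost 2 + 2 + 4 = 8.
Any cover uses at least 2 routes; among all covering selections none totals below 8.

8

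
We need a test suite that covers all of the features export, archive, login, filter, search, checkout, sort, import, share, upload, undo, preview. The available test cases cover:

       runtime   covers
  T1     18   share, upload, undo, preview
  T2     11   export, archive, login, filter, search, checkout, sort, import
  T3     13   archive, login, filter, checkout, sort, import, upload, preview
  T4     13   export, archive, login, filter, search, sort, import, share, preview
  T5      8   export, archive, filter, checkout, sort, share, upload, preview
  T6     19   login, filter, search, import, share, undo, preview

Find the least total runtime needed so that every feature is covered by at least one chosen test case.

T5, T6 cover every feature at runtime 8 + 19 = 27.
Any cover uses at least 2 test cases; among all covering selections none totals below 27.
Greedy by coverage-per-runtime would pick T5, T2, T1 for 37 — worse than the optimum 27.

27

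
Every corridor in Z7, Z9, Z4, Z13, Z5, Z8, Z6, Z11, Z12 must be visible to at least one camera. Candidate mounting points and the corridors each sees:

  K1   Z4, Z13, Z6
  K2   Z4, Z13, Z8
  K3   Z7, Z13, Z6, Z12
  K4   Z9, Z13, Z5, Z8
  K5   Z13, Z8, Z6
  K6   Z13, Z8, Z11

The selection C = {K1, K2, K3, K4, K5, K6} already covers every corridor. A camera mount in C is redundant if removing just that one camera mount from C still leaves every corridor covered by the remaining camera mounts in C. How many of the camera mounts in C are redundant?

3

Drop K1: the rest still cover every corridor — redundant.
Drop K2: the rest still cover every corridor — redundant.
Drop K3: Z7, Z12 uncovered — not redundant.
Drop K4: Z9, Z5 uncovered — not redundant.
Drop K5: the rest still cover every corridor — redundant.
Drop K6: Z11 uncovered — not redundant.
3 redundant: K1, K2, K5.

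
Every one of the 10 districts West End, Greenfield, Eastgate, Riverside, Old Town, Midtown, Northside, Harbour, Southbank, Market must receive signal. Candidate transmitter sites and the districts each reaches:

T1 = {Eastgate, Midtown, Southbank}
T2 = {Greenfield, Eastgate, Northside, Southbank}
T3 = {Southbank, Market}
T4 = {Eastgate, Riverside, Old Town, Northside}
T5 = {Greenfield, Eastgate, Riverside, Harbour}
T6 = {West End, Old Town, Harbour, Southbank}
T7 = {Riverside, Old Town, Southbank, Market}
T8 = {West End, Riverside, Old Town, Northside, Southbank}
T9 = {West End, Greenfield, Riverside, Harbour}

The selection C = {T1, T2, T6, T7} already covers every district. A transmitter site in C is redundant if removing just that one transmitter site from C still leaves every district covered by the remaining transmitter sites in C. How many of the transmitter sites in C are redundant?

Drop T1: Midtown uncovered — not redundant.
Drop T2: Greenfield, Northside uncovered — not redundant.
Drop T6: West End, Harbour uncovered — not redundant.
Drop T7: Riverside, Market uncovered — not redundant.
None of the transmitter sites in C is redundant.

0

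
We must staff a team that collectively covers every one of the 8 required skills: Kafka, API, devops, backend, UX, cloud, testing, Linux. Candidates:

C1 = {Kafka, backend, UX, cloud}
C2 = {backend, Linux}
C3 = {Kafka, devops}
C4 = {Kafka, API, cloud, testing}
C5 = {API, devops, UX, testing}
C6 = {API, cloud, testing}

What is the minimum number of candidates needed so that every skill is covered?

3

C1, C2, C5 together cover {Kafka, API, devops, backend, UX, cloud, testing, Linux} — every skill.
No 2 of the 6 candidates cover everything (all 15 pairs fall short), so 3 is minimum.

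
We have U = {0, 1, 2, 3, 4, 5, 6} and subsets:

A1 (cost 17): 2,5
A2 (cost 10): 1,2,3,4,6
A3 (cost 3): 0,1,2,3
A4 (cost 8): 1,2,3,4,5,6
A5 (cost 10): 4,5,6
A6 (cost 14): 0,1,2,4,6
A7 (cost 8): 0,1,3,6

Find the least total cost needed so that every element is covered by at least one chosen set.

A3, A4 cover every element at cost 3 + 8 = 11.
Any cover uses at least 2 sets; among all covering selections none totals below 11.

11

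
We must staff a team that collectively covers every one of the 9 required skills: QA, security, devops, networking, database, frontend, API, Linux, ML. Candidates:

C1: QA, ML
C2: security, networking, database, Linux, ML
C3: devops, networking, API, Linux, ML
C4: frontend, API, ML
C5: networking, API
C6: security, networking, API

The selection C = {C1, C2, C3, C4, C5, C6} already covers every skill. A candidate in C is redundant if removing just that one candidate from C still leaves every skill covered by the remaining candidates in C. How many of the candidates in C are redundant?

2

Drop C1: QA uncovered — not redundant.
Drop C2: database uncovered — not redundant.
Drop C3: devops uncovered — not redundant.
Drop C4: frontend uncovered — not redundant.
Drop C5: the rest still cover every skill — redundant.
Drop C6: the rest still cover every skill — redundant.
2 redundant: C5, C6.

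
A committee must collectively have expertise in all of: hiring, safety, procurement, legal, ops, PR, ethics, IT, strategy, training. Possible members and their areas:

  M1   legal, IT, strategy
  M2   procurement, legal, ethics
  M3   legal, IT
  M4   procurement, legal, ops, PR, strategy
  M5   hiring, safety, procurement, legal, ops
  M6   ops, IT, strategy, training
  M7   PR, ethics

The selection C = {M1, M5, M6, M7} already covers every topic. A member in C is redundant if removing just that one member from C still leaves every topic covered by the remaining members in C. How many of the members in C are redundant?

Drop M1: the rest still cover every topic — redundant.
Drop M5: hiring, safety, procurement uncovered — not redundant.
Drop M6: training uncovered — not redundant.
Drop M7: PR, ethics uncovered — not redundant.
1 redundant: M1.

1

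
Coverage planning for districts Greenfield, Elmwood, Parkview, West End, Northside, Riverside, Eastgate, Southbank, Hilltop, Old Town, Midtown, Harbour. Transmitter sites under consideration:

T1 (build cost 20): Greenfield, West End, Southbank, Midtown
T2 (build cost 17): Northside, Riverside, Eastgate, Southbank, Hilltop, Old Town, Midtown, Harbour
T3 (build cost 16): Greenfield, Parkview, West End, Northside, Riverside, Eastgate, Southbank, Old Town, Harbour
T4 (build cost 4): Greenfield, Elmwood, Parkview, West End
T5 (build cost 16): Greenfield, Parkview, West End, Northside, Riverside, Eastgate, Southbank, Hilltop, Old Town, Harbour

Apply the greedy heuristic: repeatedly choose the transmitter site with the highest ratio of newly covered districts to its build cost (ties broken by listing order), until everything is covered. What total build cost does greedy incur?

Pick 1: T4 adds 4 new (Greenfield, Elmwood, Parkview, West End) at build cost 4 (ratio 4/4).
Pick 2: T2 adds 8 new (Northside, Riverside, Eastgate, Southbank, Hilltop, Old Town, Midtown, Harbour) at build cost 17 (ratio 8/17).
Greedy total build cost: 4 + 17 = 21.

21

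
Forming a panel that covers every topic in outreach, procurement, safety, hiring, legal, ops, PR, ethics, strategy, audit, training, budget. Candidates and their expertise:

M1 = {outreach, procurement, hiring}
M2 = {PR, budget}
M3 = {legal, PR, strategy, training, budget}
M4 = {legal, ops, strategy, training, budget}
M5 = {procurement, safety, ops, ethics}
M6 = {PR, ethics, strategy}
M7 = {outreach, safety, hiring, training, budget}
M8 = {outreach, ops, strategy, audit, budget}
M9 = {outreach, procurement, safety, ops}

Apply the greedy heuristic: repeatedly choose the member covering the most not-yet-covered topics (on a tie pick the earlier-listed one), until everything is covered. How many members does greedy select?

4

Pick 1: M3 covers 5 new topics (legal, PR, strategy, training, budget).
Pick 2: M5 covers 4 new topics (procurement, safety, ops, ethics).
Pick 3: M1 covers 2 new topics (outreach, hiring).
Pick 4: M8 covers 1 new topics (audit).
Greedy uses 4 members.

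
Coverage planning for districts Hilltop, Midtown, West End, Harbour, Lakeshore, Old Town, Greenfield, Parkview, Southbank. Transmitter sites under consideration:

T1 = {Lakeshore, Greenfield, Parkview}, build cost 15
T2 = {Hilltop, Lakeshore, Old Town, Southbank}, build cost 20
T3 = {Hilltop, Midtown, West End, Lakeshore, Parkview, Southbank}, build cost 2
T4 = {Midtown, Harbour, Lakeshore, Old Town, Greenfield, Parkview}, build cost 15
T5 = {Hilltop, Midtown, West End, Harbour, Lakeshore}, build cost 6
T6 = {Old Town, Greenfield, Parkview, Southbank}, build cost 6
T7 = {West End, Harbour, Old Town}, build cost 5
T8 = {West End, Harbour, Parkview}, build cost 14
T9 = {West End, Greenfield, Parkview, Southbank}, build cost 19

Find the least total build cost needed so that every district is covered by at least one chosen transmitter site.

12

T5, T6 cover every district at build cost 6 + 6 = 12.
Any cover uses at least 2 transmitter sites; among all covering selections none totals below 12.
Greedy by coverage-per-build cost would pick T3, T7, T6 for 13 — worse than the optimum 12.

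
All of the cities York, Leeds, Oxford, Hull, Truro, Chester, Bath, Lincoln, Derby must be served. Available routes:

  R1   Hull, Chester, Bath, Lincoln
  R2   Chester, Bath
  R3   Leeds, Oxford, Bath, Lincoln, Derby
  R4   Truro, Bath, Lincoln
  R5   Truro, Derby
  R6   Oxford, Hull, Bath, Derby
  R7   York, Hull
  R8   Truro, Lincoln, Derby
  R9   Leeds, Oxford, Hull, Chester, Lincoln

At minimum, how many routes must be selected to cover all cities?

R1, R3, R4, R7 together cover {York, Leeds, Oxford, Hull, Truro, Chester, Bath, Lincoln, Derby} — every city.
No 3 of the 9 routes cover everything (all 84 triples fall short), so 4 is minimum.

4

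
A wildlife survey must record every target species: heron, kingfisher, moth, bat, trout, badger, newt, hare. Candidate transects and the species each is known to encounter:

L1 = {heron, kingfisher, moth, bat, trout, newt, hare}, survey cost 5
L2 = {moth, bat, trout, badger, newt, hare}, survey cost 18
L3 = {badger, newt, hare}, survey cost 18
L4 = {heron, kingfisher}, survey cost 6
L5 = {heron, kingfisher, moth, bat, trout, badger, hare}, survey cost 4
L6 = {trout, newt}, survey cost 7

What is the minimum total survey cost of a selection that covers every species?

9

L1, L5 cover every species at survey cost 5 + 4 = 9.
Any cover uses at least 2 transects; among all covering selections none totals below 9.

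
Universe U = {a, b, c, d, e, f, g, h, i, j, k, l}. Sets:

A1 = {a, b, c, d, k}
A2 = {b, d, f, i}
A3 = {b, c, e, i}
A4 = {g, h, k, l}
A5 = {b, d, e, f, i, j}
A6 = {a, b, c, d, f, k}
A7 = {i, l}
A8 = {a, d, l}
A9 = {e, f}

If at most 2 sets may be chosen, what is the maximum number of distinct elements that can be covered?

10

Choosing A4, A5 covers {b, d, e, f, g, h, i, j, k, l} — 10 elements.
No choice of 2 sets does better; here a, c are left uncovered.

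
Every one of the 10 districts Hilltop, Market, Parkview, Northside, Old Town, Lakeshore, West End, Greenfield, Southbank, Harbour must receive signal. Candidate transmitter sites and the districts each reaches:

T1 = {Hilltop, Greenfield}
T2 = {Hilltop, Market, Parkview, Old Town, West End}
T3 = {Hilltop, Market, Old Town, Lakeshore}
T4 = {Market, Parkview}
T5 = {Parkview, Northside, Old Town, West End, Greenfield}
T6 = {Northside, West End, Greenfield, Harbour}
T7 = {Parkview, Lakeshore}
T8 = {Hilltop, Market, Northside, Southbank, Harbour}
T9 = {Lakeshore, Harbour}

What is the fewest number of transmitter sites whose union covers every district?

3

T3, T5, T8 together cover {Hilltop, Market, Parkview, Northside, Old Town, Lakeshore, West End, Greenfield, Southbank, Harbour} — every district.
No 2 of the 9 transmitter sites cover everything (all 36 pairs fall short), so 3 is minimum.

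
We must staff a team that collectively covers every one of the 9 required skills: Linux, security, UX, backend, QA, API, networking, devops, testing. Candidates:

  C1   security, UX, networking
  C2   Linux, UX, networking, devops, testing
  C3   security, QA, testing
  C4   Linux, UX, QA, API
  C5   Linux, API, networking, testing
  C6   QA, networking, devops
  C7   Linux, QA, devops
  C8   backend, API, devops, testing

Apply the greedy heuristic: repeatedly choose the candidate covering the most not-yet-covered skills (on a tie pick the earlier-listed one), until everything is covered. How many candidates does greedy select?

Pick 1: C2 covers 5 new skills (Linux, UX, networking, devops, testing).
Pick 2: C3 covers 2 new skills (security, QA).
Pick 3: C8 covers 2 new skills (backend, API).
Greedy uses 3 candidates.

3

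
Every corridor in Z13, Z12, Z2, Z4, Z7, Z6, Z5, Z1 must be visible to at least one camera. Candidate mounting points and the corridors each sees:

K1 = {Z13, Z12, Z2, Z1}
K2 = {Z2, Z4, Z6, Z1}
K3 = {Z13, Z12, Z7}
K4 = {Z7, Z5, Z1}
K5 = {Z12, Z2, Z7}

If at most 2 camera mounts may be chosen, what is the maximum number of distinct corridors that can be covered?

7

Choosing K2, K3 covers {Z13, Z12, Z2, Z4, Z7, Z6, Z1} — 7 corridors.
No choice of 2 camera mounts does better; here Z5 is left uncovered.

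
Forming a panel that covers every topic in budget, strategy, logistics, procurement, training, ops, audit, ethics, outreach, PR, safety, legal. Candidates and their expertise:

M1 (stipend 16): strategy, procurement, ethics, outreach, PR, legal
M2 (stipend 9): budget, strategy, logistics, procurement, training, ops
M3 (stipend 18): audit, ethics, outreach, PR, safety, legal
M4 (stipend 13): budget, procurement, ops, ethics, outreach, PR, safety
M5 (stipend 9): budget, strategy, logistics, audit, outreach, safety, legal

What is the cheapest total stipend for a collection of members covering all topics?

M2, M3 cover every topic at stipend 9 + 18 = 27.
Any cover uses at least 2 members; among all covering selections none totals below 27.

27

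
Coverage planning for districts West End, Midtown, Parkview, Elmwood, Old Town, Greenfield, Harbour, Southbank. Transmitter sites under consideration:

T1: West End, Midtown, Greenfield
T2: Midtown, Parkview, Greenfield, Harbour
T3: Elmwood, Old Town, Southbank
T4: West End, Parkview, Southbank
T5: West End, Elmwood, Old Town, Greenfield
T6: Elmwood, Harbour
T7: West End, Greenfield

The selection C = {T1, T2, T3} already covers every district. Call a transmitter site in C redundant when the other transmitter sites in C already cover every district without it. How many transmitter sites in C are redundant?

Drop T1: West End uncovered — not redundant.
Drop T2: Parkview, Harbour uncovered — not redundant.
Drop T3: Elmwood, Old Town, Southbank uncovered — not redundant.
None of the transmitter sites in C is redundant.

0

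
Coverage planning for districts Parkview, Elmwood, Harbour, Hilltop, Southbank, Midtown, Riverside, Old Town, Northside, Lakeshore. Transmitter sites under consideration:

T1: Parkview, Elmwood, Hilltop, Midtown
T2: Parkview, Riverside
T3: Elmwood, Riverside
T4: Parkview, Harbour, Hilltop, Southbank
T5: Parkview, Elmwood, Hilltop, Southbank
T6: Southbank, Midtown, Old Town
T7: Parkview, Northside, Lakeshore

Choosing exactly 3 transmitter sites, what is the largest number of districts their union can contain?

8

Choosing T1, T4, T7 covers {Parkview, Elmwood, Harbour, Hilltop, Southbank, Midtown, Northside, Lakeshore} — 8 districts.
No choice of 3 transmitter sites does better; here Riverside, Old Town are left uncovered.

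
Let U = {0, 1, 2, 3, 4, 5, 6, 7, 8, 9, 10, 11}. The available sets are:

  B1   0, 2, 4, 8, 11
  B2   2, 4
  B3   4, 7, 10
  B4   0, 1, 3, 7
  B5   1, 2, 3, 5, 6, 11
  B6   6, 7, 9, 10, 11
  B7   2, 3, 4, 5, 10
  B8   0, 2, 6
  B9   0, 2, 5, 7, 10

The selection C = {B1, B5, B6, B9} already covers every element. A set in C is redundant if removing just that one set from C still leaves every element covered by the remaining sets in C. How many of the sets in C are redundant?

Drop B1: 4, 8 uncovered — not redundant.
Drop B5: 1, 3 uncovered — not redundant.
Drop B6: 9 uncovered — not redundant.
Drop B9: the rest still cover every element — redundant.
1 redundant: B9.

1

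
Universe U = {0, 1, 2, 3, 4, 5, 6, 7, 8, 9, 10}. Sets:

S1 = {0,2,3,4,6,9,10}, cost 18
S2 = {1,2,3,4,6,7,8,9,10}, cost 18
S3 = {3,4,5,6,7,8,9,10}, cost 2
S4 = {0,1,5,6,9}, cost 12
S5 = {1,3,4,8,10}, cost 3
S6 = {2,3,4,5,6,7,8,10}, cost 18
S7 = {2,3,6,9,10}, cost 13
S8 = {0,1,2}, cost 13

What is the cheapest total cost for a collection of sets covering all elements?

S3, S8 cover every element at cost 2 + 13 = 15.
Any cover uses at least 2 sets; among all covering selections none totals below 15.

15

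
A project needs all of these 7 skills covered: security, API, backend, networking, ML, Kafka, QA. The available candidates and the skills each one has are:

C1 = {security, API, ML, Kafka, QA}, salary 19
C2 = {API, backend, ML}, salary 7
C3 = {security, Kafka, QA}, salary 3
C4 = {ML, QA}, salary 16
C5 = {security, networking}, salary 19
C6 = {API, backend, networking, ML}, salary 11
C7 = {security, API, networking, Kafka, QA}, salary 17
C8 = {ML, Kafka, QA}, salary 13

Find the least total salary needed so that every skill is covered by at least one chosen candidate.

14

C3, C6 cover every skill at salary 3 + 11 = 14.
Any cover uses at least 2 candidates; among all covering selections none totals below 14.
Greedy by coverage-per-salary would pick C3, C2, C6 for 21 — worse than the optimum 14.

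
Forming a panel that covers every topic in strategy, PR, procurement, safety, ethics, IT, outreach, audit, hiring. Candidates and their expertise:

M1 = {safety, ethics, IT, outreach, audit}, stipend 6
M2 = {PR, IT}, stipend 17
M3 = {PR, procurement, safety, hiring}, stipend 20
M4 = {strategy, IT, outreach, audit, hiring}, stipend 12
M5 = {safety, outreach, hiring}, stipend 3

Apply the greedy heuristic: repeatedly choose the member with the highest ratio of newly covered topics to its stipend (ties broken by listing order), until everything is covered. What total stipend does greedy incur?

41

Pick 1: M5 adds 3 new (safety, outreach, hiring) at stipend 3 (ratio 3/3).
Pick 2: M1 adds 3 new (ethics, IT, audit) at stipend 6 (ratio 3/6).
Pick 3: M3 adds 2 new (PR, procurement) at stipend 20 (ratio 2/20).
Pick 4: M4 adds 1 new (strategy) at stipend 12 (ratio 1/12).
Greedy total stipend: 3 + 6 + 20 + 12 = 41. (The true optimum is 38, so greedy overshoots here.)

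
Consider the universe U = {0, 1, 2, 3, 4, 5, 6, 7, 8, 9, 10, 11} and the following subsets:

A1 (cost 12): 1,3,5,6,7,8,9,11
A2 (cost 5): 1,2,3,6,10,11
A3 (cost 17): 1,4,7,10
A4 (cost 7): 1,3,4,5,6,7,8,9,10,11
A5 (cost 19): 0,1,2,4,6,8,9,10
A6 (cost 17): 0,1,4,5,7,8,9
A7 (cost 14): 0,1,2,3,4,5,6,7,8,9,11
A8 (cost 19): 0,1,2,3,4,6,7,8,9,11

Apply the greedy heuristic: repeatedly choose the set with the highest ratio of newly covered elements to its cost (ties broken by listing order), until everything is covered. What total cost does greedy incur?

26

Pick 1: A4 adds 10 new (1, 3, 4, 5, 6, 7, 8, 9, 10, 11) at cost 7 (ratio 10/7).
Pick 2: A2 adds 1 new (2) at cost 5 (ratio 1/5).
Pick 3: A7 adds 1 new (0) at cost 14 (ratio 1/14).
Greedy total cost: 7 + 5 + 14 = 26. (The true optimum is 19, so greedy overshoots here.)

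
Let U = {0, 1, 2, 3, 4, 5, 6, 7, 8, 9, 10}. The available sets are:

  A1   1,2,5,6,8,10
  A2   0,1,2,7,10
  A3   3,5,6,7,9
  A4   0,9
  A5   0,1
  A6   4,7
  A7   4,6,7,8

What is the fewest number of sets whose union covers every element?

3

A2, A3, A7 together cover {0, 1, 2, 3, 4, 5, 6, 7, 8, 9, 10} — every element.
No 2 of the 7 sets cover everything (all 21 pairs fall short), so 3 is minimum.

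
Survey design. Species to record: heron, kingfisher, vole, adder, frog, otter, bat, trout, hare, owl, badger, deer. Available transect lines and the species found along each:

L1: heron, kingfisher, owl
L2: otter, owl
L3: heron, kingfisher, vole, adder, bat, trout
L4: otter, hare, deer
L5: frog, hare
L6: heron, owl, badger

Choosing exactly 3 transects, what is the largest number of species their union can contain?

Choosing L3, L4, L6 covers {heron, kingfisher, vole, adder, otter, bat, trout, hare, owl, badger, deer} — 11 species.
No choice of 3 transects does better; here frog is left uncovered.

11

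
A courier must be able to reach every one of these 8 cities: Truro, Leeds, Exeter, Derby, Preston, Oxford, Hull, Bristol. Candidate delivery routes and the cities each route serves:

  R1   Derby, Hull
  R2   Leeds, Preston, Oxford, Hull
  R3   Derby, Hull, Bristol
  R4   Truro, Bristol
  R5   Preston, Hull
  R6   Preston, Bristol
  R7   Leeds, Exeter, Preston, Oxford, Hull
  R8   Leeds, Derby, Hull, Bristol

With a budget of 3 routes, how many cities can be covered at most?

8

Choosing R1, R4, R7 covers {Truro, Leeds, Exeter, Derby, Preston, Oxford, Hull, Bristol} — 8 cities.
That is all 8 cities.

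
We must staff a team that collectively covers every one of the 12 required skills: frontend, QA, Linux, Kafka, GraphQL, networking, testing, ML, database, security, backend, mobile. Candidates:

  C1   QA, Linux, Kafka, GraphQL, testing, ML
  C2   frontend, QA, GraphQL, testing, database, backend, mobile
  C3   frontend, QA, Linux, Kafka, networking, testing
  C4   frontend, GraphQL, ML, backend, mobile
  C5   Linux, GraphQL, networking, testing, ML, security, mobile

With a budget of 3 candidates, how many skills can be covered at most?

12

Choosing C1, C2, C5 covers {frontend, QA, Linux, Kafka, GraphQL, networking, testing, ML, database, security, backend, mobile} — 12 skills.
That is all 12 skills.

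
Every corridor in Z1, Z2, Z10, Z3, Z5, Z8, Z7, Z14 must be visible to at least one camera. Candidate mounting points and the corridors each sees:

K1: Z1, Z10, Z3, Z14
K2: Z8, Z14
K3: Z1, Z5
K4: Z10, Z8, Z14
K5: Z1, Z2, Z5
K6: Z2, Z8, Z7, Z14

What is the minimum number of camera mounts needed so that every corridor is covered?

K1, K3, K6 together cover {Z1, Z2, Z10, Z3, Z5, Z8, Z7, Z14} — every corridor.
No 2 of the 6 camera mounts cover everything (all 15 pairs fall short), so 3 is minimum.

3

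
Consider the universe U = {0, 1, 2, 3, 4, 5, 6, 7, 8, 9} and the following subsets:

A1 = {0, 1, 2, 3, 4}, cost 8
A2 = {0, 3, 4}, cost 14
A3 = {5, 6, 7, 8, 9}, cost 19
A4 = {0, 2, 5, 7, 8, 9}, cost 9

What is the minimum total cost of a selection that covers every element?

27

A1, A3 cover every element at cost 8 + 19 = 27.
Any cover uses at least 2 sets; among all covering selections none totals below 27.
Greedy by coverage-per-cost would pick A4, A1, A3 for 36 — worse than the optimum 27.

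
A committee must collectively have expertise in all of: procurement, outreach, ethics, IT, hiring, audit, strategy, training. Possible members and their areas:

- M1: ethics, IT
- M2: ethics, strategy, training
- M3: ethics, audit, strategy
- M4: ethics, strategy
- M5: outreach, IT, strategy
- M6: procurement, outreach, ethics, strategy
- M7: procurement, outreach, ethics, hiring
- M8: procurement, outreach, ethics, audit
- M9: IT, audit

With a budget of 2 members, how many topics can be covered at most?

6

Choosing M2, M7 covers {procurement, outreach, ethics, hiring, strategy, training} — 6 topics.
No choice of 2 members does better; here IT, audit are left uncovered.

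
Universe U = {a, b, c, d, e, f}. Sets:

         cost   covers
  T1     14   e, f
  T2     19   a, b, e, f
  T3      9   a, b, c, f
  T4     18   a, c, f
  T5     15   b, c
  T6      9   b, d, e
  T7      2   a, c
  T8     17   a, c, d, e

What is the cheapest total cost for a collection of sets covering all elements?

T3, T6 cover every element at cost 9 + 9 = 18.
Any cover uses at least 2 sets; among all covering selections none totals below 18.

18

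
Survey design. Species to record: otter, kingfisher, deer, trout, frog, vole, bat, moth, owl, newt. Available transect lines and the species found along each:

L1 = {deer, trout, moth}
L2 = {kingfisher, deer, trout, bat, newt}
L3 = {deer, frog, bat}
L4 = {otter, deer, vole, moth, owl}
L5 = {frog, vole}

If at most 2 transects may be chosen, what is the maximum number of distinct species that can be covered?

Choosing L2, L4 covers {otter, kingfisher, deer, trout, vole, bat, moth, owl, newt} — 9 species.
No choice of 2 transects does better; here frog is left uncovered.

9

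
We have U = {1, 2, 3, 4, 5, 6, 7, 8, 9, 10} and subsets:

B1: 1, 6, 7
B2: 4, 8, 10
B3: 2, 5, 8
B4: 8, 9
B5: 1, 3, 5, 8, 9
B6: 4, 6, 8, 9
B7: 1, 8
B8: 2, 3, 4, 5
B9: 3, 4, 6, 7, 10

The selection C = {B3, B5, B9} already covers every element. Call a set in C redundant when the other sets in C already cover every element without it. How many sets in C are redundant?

0

Drop B3: 2 uncovered — not redundant.
Drop B5: 1, 9 uncovered — not redundant.
Drop B9: 4, 6, 7, 10 uncovered — not redundant.
None of the sets in C is redundant.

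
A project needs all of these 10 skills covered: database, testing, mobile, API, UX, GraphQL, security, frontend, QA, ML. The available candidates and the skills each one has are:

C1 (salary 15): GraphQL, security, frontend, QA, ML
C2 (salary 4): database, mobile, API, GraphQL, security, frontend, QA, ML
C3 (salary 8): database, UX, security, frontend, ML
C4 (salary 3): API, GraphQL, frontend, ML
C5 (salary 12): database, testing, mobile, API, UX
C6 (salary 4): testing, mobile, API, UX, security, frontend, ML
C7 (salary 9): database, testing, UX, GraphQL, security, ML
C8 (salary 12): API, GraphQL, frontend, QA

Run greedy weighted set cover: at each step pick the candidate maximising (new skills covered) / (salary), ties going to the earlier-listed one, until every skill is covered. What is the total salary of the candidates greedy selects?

8

Pick 1: C2 adds 8 new (database, mobile, API, GraphQL, security, frontend, QA, ML) at salary 4 (ratio 8/4).
Pick 2: C6 adds 2 new (testing, UX) at salary 4 (ratio 2/4).
Greedy total salary: 4 + 4 = 8.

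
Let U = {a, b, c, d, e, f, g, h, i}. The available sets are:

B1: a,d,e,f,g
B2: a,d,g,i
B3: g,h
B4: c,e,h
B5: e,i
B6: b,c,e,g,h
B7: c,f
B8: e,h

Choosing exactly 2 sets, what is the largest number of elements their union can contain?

8

Choosing B1, B6 covers {a, b, c, d, e, f, g, h} — 8 elements.
No choice of 2 sets does better; here i is left uncovered.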